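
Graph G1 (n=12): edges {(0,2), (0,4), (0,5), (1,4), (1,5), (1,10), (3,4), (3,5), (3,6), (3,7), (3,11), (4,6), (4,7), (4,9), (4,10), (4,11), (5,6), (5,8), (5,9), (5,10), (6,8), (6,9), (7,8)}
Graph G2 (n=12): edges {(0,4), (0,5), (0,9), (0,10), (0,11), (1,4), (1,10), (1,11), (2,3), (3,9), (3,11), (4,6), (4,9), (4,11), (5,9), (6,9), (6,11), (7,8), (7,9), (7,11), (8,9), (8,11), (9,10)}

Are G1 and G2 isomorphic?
Yes, isomorphic

The graphs are isomorphic.
One valid mapping φ: V(G1) → V(G2): 0→3, 1→8, 2→2, 3→0, 4→9, 5→11, 6→4, 7→10, 8→1, 9→6, 10→7, 11→5

Verify φ preserves adjacency — for each edge of G1, its image is an edge of G2:
  (0,2) → (φ(0),φ(2)) = (2,3) ∈ E(G2) ✓
  (0,4) → (φ(0),φ(4)) = (3,9) ∈ E(G2) ✓
  (0,5) → (φ(0),φ(5)) = (3,11) ∈ E(G2) ✓
  (1,4) → (φ(1),φ(4)) = (8,9) ∈ E(G2) ✓
  (1,5) → (φ(1),φ(5)) = (8,11) ∈ E(G2) ✓
  (1,10) → (φ(1),φ(10)) = (7,8) ∈ E(G2) ✓
  (3,4) → (φ(3),φ(4)) = (0,9) ∈ E(G2) ✓
  (3,5) → (φ(3),φ(5)) = (0,11) ∈ E(G2) ✓
  (3,6) → (φ(3),φ(6)) = (0,4) ∈ E(G2) ✓
  (3,7) → (φ(3),φ(7)) = (0,10) ∈ E(G2) ✓
  (3,11) → (φ(3),φ(11)) = (0,5) ∈ E(G2) ✓
  (4,6) → (φ(4),φ(6)) = (4,9) ∈ E(G2) ✓
  (4,7) → (φ(4),φ(7)) = (9,10) ∈ E(G2) ✓
  (4,9) → (φ(4),φ(9)) = (6,9) ∈ E(G2) ✓
  (4,10) → (φ(4),φ(10)) = (7,9) ∈ E(G2) ✓
  (4,11) → (φ(4),φ(11)) = (5,9) ∈ E(G2) ✓
  (5,6) → (φ(5),φ(6)) = (4,11) ∈ E(G2) ✓
  (5,8) → (φ(5),φ(8)) = (1,11) ∈ E(G2) ✓
  (5,9) → (φ(5),φ(9)) = (6,11) ∈ E(G2) ✓
  (5,10) → (φ(5),φ(10)) = (7,11) ∈ E(G2) ✓
  (6,8) → (φ(6),φ(8)) = (1,4) ∈ E(G2) ✓
  (6,9) → (φ(6),φ(9)) = (4,6) ∈ E(G2) ✓
  (7,8) → (φ(7),φ(8)) = (1,10) ∈ E(G2) ✓
All 23 edges of G1 map to edges of G2, and |E(G1)| = |E(G2)| = 23, so φ is a bijection on edges as well as vertices. Hence G1 ≅ G2.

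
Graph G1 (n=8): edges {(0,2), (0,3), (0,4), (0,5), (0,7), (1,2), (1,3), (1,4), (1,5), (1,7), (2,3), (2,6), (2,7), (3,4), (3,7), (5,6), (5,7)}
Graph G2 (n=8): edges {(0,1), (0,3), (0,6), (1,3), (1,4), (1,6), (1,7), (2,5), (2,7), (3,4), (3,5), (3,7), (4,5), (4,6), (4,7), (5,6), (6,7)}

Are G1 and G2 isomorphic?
Yes, isomorphic

The graphs are isomorphic.
One valid mapping φ: V(G1) → V(G2): 0→6, 1→3, 2→7, 3→1, 4→0, 5→5, 6→2, 7→4

Verify φ preserves adjacency — for each edge of G1, its image is an edge of G2:
  (0,2) → (φ(0),φ(2)) = (6,7) ∈ E(G2) ✓
  (0,3) → (φ(0),φ(3)) = (1,6) ∈ E(G2) ✓
  (0,4) → (φ(0),φ(4)) = (0,6) ∈ E(G2) ✓
  (0,5) → (φ(0),φ(5)) = (5,6) ∈ E(G2) ✓
  (0,7) → (φ(0),φ(7)) = (4,6) ∈ E(G2) ✓
  (1,2) → (φ(1),φ(2)) = (3,7) ∈ E(G2) ✓
  (1,3) → (φ(1),φ(3)) = (1,3) ∈ E(G2) ✓
  (1,4) → (φ(1),φ(4)) = (0,3) ∈ E(G2) ✓
  (1,5) → (φ(1),φ(5)) = (3,5) ∈ E(G2) ✓
  (1,7) → (φ(1),φ(7)) = (3,4) ∈ E(G2) ✓
  (2,3) → (φ(2),φ(3)) = (1,7) ∈ E(G2) ✓
  (2,6) → (φ(2),φ(6)) = (2,7) ∈ E(G2) ✓
  (2,7) → (φ(2),φ(7)) = (4,7) ∈ E(G2) ✓
  (3,4) → (φ(3),φ(4)) = (0,1) ∈ E(G2) ✓
  (3,7) → (φ(3),φ(7)) = (1,4) ∈ E(G2) ✓
  (5,6) → (φ(5),φ(6)) = (2,5) ∈ E(G2) ✓
  (5,7) → (φ(5),φ(7)) = (4,5) ∈ E(G2) ✓
All 17 edges of G1 map to edges of G2, and |E(G1)| = |E(G2)| = 17, so φ is a bijection on edges as well as vertices. Hence G1 ≅ G2.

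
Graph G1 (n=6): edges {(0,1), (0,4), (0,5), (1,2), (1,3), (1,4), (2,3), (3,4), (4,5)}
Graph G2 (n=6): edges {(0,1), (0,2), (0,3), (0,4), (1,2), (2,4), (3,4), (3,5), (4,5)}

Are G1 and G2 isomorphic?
Yes, isomorphic

The graphs are isomorphic.
One valid mapping φ: V(G1) → V(G2): 0→2, 1→4, 2→5, 3→3, 4→0, 5→1

Verify φ preserves adjacency — for each edge of G1, its image is an edge of G2:
  (0,1) → (φ(0),φ(1)) = (2,4) ∈ E(G2) ✓
  (0,4) → (φ(0),φ(4)) = (0,2) ∈ E(G2) ✓
  (0,5) → (φ(0),φ(5)) = (1,2) ∈ E(G2) ✓
  (1,2) → (φ(1),φ(2)) = (4,5) ∈ E(G2) ✓
  (1,3) → (φ(1),φ(3)) = (3,4) ∈ E(G2) ✓
  (1,4) → (φ(1),φ(4)) = (0,4) ∈ E(G2) ✓
  (2,3) → (φ(2),φ(3)) = (3,5) ∈ E(G2) ✓
  (3,4) → (φ(3),φ(4)) = (0,3) ∈ E(G2) ✓
  (4,5) → (φ(4),φ(5)) = (0,1) ∈ E(G2) ✓
All 9 edges of G1 map to edges of G2, and |E(G1)| = |E(G2)| = 9, so φ is a bijection on edges as well as vertices. Hence G1 ≅ G2.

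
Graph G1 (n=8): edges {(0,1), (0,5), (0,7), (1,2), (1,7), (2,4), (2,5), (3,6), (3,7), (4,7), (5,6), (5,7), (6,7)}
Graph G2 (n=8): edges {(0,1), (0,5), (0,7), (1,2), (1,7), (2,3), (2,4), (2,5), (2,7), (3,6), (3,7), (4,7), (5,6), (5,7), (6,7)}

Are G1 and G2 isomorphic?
No, not isomorphic

The graphs are NOT isomorphic.

Counting edges: G1 has 13 edge(s); G2 has 15 edge(s).
Edge count is an isomorphism invariant (a bijection on vertices induces a bijection on edges), so differing edge counts rule out isomorphism.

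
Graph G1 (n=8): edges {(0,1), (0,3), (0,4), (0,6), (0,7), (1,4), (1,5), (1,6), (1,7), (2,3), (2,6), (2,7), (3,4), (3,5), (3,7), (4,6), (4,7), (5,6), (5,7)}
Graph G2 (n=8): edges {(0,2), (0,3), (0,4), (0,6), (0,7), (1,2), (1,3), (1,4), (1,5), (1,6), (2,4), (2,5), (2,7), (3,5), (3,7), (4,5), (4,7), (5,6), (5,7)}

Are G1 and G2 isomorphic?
Yes, isomorphic

The graphs are isomorphic.
One valid mapping φ: V(G1) → V(G2): 0→4, 1→7, 2→6, 3→1, 4→2, 5→3, 6→0, 7→5

Verify φ preserves adjacency — for each edge of G1, its image is an edge of G2:
  (0,1) → (φ(0),φ(1)) = (4,7) ∈ E(G2) ✓
  (0,3) → (φ(0),φ(3)) = (1,4) ∈ E(G2) ✓
  (0,4) → (φ(0),φ(4)) = (2,4) ∈ E(G2) ✓
  (0,6) → (φ(0),φ(6)) = (0,4) ∈ E(G2) ✓
  (0,7) → (φ(0),φ(7)) = (4,5) ∈ E(G2) ✓
  (1,4) → (φ(1),φ(4)) = (2,7) ∈ E(G2) ✓
  (1,5) → (φ(1),φ(5)) = (3,7) ∈ E(G2) ✓
  (1,6) → (φ(1),φ(6)) = (0,7) ∈ E(G2) ✓
  (1,7) → (φ(1),φ(7)) = (5,7) ∈ E(G2) ✓
  (2,3) → (φ(2),φ(3)) = (1,6) ∈ E(G2) ✓
  (2,6) → (φ(2),φ(6)) = (0,6) ∈ E(G2) ✓
  (2,7) → (φ(2),φ(7)) = (5,6) ∈ E(G2) ✓
  (3,4) → (φ(3),φ(4)) = (1,2) ∈ E(G2) ✓
  (3,5) → (φ(3),φ(5)) = (1,3) ∈ E(G2) ✓
  (3,7) → (φ(3),φ(7)) = (1,5) ∈ E(G2) ✓
  (4,6) → (φ(4),φ(6)) = (0,2) ∈ E(G2) ✓
  (4,7) → (φ(4),φ(7)) = (2,5) ∈ E(G2) ✓
  (5,6) → (φ(5),φ(6)) = (0,3) ∈ E(G2) ✓
  (5,7) → (φ(5),φ(7)) = (3,5) ∈ E(G2) ✓
All 19 edges of G1 map to edges of G2, and |E(G1)| = |E(G2)| = 19, so φ is a bijection on edges as well as vertices. Hence G1 ≅ G2.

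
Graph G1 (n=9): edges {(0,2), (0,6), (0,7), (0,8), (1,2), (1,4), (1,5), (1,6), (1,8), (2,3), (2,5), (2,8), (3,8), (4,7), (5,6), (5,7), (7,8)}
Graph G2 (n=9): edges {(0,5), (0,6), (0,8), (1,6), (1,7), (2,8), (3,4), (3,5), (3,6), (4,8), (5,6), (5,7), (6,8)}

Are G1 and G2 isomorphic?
No, not isomorphic

The graphs are NOT isomorphic.

Degrees in G1: deg(0)=4, deg(1)=5, deg(2)=5, deg(3)=2, deg(4)=2, deg(5)=4, deg(6)=3, deg(7)=4, deg(8)=5.
Sorted degree sequence of G1: [5, 5, 5, 4, 4, 4, 3, 2, 2].
Degrees in G2: deg(0)=3, deg(1)=2, deg(2)=1, deg(3)=3, deg(4)=2, deg(5)=4, deg(6)=5, deg(7)=2, deg(8)=4.
Sorted degree sequence of G2: [5, 4, 4, 3, 3, 2, 2, 2, 1].
The (sorted) degree sequence is an isomorphism invariant, so since G1 and G2 have different degree sequences they cannot be isomorphic.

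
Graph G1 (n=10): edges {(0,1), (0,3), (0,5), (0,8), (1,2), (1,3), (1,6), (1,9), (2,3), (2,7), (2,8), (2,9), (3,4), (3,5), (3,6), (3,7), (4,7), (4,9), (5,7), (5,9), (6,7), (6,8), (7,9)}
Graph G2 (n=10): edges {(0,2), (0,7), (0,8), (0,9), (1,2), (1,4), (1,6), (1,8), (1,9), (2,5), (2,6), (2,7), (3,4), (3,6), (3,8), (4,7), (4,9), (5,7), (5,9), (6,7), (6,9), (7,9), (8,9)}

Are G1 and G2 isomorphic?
Yes, isomorphic

The graphs are isomorphic.
One valid mapping φ: V(G1) → V(G2): 0→8, 1→1, 2→6, 3→9, 4→5, 5→0, 6→4, 7→7, 8→3, 9→2

Verify φ preserves adjacency — for each edge of G1, its image is an edge of G2:
  (0,1) → (φ(0),φ(1)) = (1,8) ∈ E(G2) ✓
  (0,3) → (φ(0),φ(3)) = (8,9) ∈ E(G2) ✓
  (0,5) → (φ(0),φ(5)) = (0,8) ∈ E(G2) ✓
  (0,8) → (φ(0),φ(8)) = (3,8) ∈ E(G2) ✓
  (1,2) → (φ(1),φ(2)) = (1,6) ∈ E(G2) ✓
  (1,3) → (φ(1),φ(3)) = (1,9) ∈ E(G2) ✓
  (1,6) → (φ(1),φ(6)) = (1,4) ∈ E(G2) ✓
  (1,9) → (φ(1),φ(9)) = (1,2) ∈ E(G2) ✓
  (2,3) → (φ(2),φ(3)) = (6,9) ∈ E(G2) ✓
  (2,7) → (φ(2),φ(7)) = (6,7) ∈ E(G2) ✓
  (2,8) → (φ(2),φ(8)) = (3,6) ∈ E(G2) ✓
  (2,9) → (φ(2),φ(9)) = (2,6) ∈ E(G2) ✓
  (3,4) → (φ(3),φ(4)) = (5,9) ∈ E(G2) ✓
  (3,5) → (φ(3),φ(5)) = (0,9) ∈ E(G2) ✓
  (3,6) → (φ(3),φ(6)) = (4,9) ∈ E(G2) ✓
  (3,7) → (φ(3),φ(7)) = (7,9) ∈ E(G2) ✓
  (4,7) → (φ(4),φ(7)) = (5,7) ∈ E(G2) ✓
  (4,9) → (φ(4),φ(9)) = (2,5) ∈ E(G2) ✓
  (5,7) → (φ(5),φ(7)) = (0,7) ∈ E(G2) ✓
  (5,9) → (φ(5),φ(9)) = (0,2) ∈ E(G2) ✓
  (6,7) → (φ(6),φ(7)) = (4,7) ∈ E(G2) ✓
  (6,8) → (φ(6),φ(8)) = (3,4) ∈ E(G2) ✓
  (7,9) → (φ(7),φ(9)) = (2,7) ∈ E(G2) ✓
All 23 edges of G1 map to edges of G2, and |E(G1)| = |E(G2)| = 23, so φ is a bijection on edges as well as vertices. Hence G1 ≅ G2.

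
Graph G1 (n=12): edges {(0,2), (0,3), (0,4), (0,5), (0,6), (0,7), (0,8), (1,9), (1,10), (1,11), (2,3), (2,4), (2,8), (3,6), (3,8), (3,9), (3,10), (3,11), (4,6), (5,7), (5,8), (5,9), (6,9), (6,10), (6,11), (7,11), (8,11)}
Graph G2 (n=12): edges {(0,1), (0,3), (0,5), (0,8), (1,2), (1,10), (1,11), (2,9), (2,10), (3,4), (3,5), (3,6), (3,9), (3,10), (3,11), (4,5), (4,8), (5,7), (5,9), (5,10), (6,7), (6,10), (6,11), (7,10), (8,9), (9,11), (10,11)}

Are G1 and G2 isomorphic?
Yes, isomorphic

The graphs are isomorphic.
One valid mapping φ: V(G1) → V(G2): 0→10, 1→8, 2→6, 3→3, 4→7, 5→1, 6→5, 7→2, 8→11, 9→0, 10→4, 11→9

Verify φ preserves adjacency — for each edge of G1, its image is an edge of G2:
  (0,2) → (φ(0),φ(2)) = (6,10) ∈ E(G2) ✓
  (0,3) → (φ(0),φ(3)) = (3,10) ∈ E(G2) ✓
  (0,4) → (φ(0),φ(4)) = (7,10) ∈ E(G2) ✓
  (0,5) → (φ(0),φ(5)) = (1,10) ∈ E(G2) ✓
  (0,6) → (φ(0),φ(6)) = (5,10) ∈ E(G2) ✓
  (0,7) → (φ(0),φ(7)) = (2,10) ∈ E(G2) ✓
  (0,8) → (φ(0),φ(8)) = (10,11) ∈ E(G2) ✓
  (1,9) → (φ(1),φ(9)) = (0,8) ∈ E(G2) ✓
  (1,10) → (φ(1),φ(10)) = (4,8) ∈ E(G2) ✓
  (1,11) → (φ(1),φ(11)) = (8,9) ∈ E(G2) ✓
  (2,3) → (φ(2),φ(3)) = (3,6) ∈ E(G2) ✓
  (2,4) → (φ(2),φ(4)) = (6,7) ∈ E(G2) ✓
  (2,8) → (φ(2),φ(8)) = (6,11) ∈ E(G2) ✓
  (3,6) → (φ(3),φ(6)) = (3,5) ∈ E(G2) ✓
  (3,8) → (φ(3),φ(8)) = (3,11) ∈ E(G2) ✓
  (3,9) → (φ(3),φ(9)) = (0,3) ∈ E(G2) ✓
  (3,10) → (φ(3),φ(10)) = (3,4) ∈ E(G2) ✓
  (3,11) → (φ(3),φ(11)) = (3,9) ∈ E(G2) ✓
  (4,6) → (φ(4),φ(6)) = (5,7) ∈ E(G2) ✓
  (5,7) → (φ(5),φ(7)) = (1,2) ∈ E(G2) ✓
  (5,8) → (φ(5),φ(8)) = (1,11) ∈ E(G2) ✓
  (5,9) → (φ(5),φ(9)) = (0,1) ∈ E(G2) ✓
  (6,9) → (φ(6),φ(9)) = (0,5) ∈ E(G2) ✓
  (6,10) → (φ(6),φ(10)) = (4,5) ∈ E(G2) ✓
  (6,11) → (φ(6),φ(11)) = (5,9) ∈ E(G2) ✓
  (7,11) → (φ(7),φ(11)) = (2,9) ∈ E(G2) ✓
  (8,11) → (φ(8),φ(11)) = (9,11) ∈ E(G2) ✓
All 27 edges of G1 map to edges of G2, and |E(G1)| = |E(G2)| = 27, so φ is a bijection on edges as well as vertices. Hence G1 ≅ G2.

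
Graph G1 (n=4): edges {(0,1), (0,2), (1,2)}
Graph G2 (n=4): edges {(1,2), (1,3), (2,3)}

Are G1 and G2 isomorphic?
Yes, isomorphic

The graphs are isomorphic.
One valid mapping φ: V(G1) → V(G2): 0→1, 1→3, 2→2, 3→0

Verify φ preserves adjacency — for each edge of G1, its image is an edge of G2:
  (0,1) → (φ(0),φ(1)) = (1,3) ∈ E(G2) ✓
  (0,2) → (φ(0),φ(2)) = (1,2) ∈ E(G2) ✓
  (1,2) → (φ(1),φ(2)) = (2,3) ∈ E(G2) ✓
All 3 edges of G1 map to edges of G2, and |E(G1)| = |E(G2)| = 3, so φ is a bijection on edges as well as vertices. Hence G1 ≅ G2.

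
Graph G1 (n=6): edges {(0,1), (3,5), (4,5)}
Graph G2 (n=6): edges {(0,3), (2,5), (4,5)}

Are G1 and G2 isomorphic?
Yes, isomorphic

The graphs are isomorphic.
One valid mapping φ: V(G1) → V(G2): 0→0, 1→3, 2→1, 3→2, 4→4, 5→5

Verify φ preserves adjacency — for each edge of G1, its image is an edge of G2:
  (0,1) → (φ(0),φ(1)) = (0,3) ∈ E(G2) ✓
  (3,5) → (φ(3),φ(5)) = (2,5) ∈ E(G2) ✓
  (4,5) → (φ(4),φ(5)) = (4,5) ∈ E(G2) ✓
All 3 edges of G1 map to edges of G2, and |E(G1)| = |E(G2)| = 3, so φ is a bijection on edges as well as vertices. Hence G1 ≅ G2.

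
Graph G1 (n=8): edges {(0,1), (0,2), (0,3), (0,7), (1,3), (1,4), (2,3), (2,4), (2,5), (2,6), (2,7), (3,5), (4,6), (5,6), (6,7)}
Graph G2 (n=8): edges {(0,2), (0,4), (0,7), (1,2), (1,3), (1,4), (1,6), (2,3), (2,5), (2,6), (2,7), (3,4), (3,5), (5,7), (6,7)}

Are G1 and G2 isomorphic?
Yes, isomorphic

The graphs are isomorphic.
One valid mapping φ: V(G1) → V(G2): 0→1, 1→4, 2→2, 3→3, 4→0, 5→5, 6→7, 7→6

Verify φ preserves adjacency — for each edge of G1, its image is an edge of G2:
  (0,1) → (φ(0),φ(1)) = (1,4) ∈ E(G2) ✓
  (0,2) → (φ(0),φ(2)) = (1,2) ∈ E(G2) ✓
  (0,3) → (φ(0),φ(3)) = (1,3) ∈ E(G2) ✓
  (0,7) → (φ(0),φ(7)) = (1,6) ∈ E(G2) ✓
  (1,3) → (φ(1),φ(3)) = (3,4) ∈ E(G2) ✓
  (1,4) → (φ(1),φ(4)) = (0,4) ∈ E(G2) ✓
  (2,3) → (φ(2),φ(3)) = (2,3) ∈ E(G2) ✓
  (2,4) → (φ(2),φ(4)) = (0,2) ∈ E(G2) ✓
  (2,5) → (φ(2),φ(5)) = (2,5) ∈ E(G2) ✓
  (2,6) → (φ(2),φ(6)) = (2,7) ∈ E(G2) ✓
  (2,7) → (φ(2),φ(7)) = (2,6) ∈ E(G2) ✓
  (3,5) → (φ(3),φ(5)) = (3,5) ∈ E(G2) ✓
  (4,6) → (φ(4),φ(6)) = (0,7) ∈ E(G2) ✓
  (5,6) → (φ(5),φ(6)) = (5,7) ∈ E(G2) ✓
  (6,7) → (φ(6),φ(7)) = (6,7) ∈ E(G2) ✓
All 15 edges of G1 map to edges of G2, and |E(G1)| = |E(G2)| = 15, so φ is a bijection on edges as well as vertices. Hence G1 ≅ G2.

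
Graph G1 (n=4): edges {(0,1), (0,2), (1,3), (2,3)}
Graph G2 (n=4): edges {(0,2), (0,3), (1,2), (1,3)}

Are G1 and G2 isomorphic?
Yes, isomorphic

The graphs are isomorphic.
One valid mapping φ: V(G1) → V(G2): 0→0, 1→3, 2→2, 3→1

Verify φ preserves adjacency — for each edge of G1, its image is an edge of G2:
  (0,1) → (φ(0),φ(1)) = (0,3) ∈ E(G2) ✓
  (0,2) → (φ(0),φ(2)) = (0,2) ∈ E(G2) ✓
  (1,3) → (φ(1),φ(3)) = (1,3) ∈ E(G2) ✓
  (2,3) → (φ(2),φ(3)) = (1,2) ∈ E(G2) ✓
All 4 edges of G1 map to edges of G2, and |E(G1)| = |E(G2)| = 4, so φ is a bijection on edges as well as vertices. Hence G1 ≅ G2.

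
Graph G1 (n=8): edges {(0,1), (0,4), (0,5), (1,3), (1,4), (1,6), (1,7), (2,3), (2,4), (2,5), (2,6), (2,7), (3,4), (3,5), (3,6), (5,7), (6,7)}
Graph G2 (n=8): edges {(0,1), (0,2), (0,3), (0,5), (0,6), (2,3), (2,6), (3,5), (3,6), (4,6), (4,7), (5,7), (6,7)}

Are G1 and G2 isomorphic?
No, not isomorphic

The graphs are NOT isomorphic.

Degrees in G1: deg(0)=3, deg(1)=5, deg(2)=5, deg(3)=5, deg(4)=4, deg(5)=4, deg(6)=4, deg(7)=4.
Sorted degree sequence of G1: [5, 5, 5, 4, 4, 4, 4, 3].
Degrees in G2: deg(0)=5, deg(1)=1, deg(2)=3, deg(3)=4, deg(4)=2, deg(5)=3, deg(6)=5, deg(7)=3.
Sorted degree sequence of G2: [5, 5, 4, 3, 3, 3, 2, 1].
The (sorted) degree sequence is an isomorphism invariant, so since G1 and G2 have different degree sequences they cannot be isomorphic.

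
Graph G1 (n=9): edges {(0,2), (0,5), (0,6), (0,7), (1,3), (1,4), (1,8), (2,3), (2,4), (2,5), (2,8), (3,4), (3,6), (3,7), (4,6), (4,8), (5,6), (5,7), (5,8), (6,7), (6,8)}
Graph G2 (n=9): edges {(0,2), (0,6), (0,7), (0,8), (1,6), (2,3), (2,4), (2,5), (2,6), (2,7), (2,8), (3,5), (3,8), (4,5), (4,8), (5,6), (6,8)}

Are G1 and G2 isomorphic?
No, not isomorphic

The graphs are NOT isomorphic.

Degrees in G1: deg(0)=4, deg(1)=3, deg(2)=5, deg(3)=5, deg(4)=5, deg(5)=5, deg(6)=6, deg(7)=4, deg(8)=5.
Sorted degree sequence of G1: [6, 5, 5, 5, 5, 5, 4, 4, 3].
Degrees in G2: deg(0)=4, deg(1)=1, deg(2)=7, deg(3)=3, deg(4)=3, deg(5)=4, deg(6)=5, deg(7)=2, deg(8)=5.
Sorted degree sequence of G2: [7, 5, 5, 4, 4, 3, 3, 2, 1].
The (sorted) degree sequence is an isomorphism invariant, so since G1 and G2 have different degree sequences they cannot be isomorphic.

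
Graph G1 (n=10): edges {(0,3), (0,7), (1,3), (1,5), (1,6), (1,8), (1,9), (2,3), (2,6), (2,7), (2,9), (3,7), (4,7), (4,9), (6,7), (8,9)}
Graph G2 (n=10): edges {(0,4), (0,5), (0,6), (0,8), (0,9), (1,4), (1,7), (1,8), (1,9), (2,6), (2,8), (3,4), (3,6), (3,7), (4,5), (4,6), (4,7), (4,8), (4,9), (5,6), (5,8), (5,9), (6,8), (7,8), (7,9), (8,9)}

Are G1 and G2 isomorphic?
No, not isomorphic

The graphs are NOT isomorphic.

Degrees in G1: deg(0)=2, deg(1)=5, deg(2)=4, deg(3)=4, deg(4)=2, deg(5)=1, deg(6)=3, deg(7)=5, deg(8)=2, deg(9)=4.
Sorted degree sequence of G1: [5, 5, 4, 4, 4, 3, 2, 2, 2, 1].
Degrees in G2: deg(0)=5, deg(1)=4, deg(2)=2, deg(3)=3, deg(4)=8, deg(5)=5, deg(6)=6, deg(7)=5, deg(8)=8, deg(9)=6.
Sorted degree sequence of G2: [8, 8, 6, 6, 5, 5, 5, 4, 3, 2].
The (sorted) degree sequence is an isomorphism invariant, so since G1 and G2 have different degree sequences they cannot be isomorphic.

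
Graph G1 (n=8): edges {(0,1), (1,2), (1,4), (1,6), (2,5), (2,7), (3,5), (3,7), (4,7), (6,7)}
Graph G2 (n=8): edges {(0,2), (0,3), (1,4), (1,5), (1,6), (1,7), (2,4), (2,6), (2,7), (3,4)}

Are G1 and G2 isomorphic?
Yes, isomorphic

The graphs are isomorphic.
One valid mapping φ: V(G1) → V(G2): 0→5, 1→1, 2→4, 3→0, 4→7, 5→3, 6→6, 7→2

Verify φ preserves adjacency — for each edge of G1, its image is an edge of G2:
  (0,1) → (φ(0),φ(1)) = (1,5) ∈ E(G2) ✓
  (1,2) → (φ(1),φ(2)) = (1,4) ∈ E(G2) ✓
  (1,4) → (φ(1),φ(4)) = (1,7) ∈ E(G2) ✓
  (1,6) → (φ(1),φ(6)) = (1,6) ∈ E(G2) ✓
  (2,5) → (φ(2),φ(5)) = (3,4) ∈ E(G2) ✓
  (2,7) → (φ(2),φ(7)) = (2,4) ∈ E(G2) ✓
  (3,5) → (φ(3),φ(5)) = (0,3) ∈ E(G2) ✓
  (3,7) → (φ(3),φ(7)) = (0,2) ∈ E(G2) ✓
  (4,7) → (φ(4),φ(7)) = (2,7) ∈ E(G2) ✓
  (6,7) → (φ(6),φ(7)) = (2,6) ∈ E(G2) ✓
All 10 edges of G1 map to edges of G2, and |E(G1)| = |E(G2)| = 10, so φ is a bijection on edges as well as vertices. Hence G1 ≅ G2.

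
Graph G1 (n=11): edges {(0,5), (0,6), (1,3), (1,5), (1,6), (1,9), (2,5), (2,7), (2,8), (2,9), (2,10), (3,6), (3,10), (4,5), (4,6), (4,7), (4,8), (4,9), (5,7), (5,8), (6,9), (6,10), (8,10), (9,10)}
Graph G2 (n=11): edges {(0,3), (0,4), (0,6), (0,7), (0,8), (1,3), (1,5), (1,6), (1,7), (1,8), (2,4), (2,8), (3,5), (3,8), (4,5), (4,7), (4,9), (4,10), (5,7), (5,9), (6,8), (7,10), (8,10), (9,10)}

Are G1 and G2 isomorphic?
Yes, isomorphic

The graphs are isomorphic.
One valid mapping φ: V(G1) → V(G2): 0→2, 1→10, 2→1, 3→9, 4→0, 5→8, 6→4, 7→6, 8→3, 9→7, 10→5

Verify φ preserves adjacency — for each edge of G1, its image is an edge of G2:
  (0,5) → (φ(0),φ(5)) = (2,8) ∈ E(G2) ✓
  (0,6) → (φ(0),φ(6)) = (2,4) ∈ E(G2) ✓
  (1,3) → (φ(1),φ(3)) = (9,10) ∈ E(G2) ✓
  (1,5) → (φ(1),φ(5)) = (8,10) ∈ E(G2) ✓
  (1,6) → (φ(1),φ(6)) = (4,10) ∈ E(G2) ✓
  (1,9) → (φ(1),φ(9)) = (7,10) ∈ E(G2) ✓
  (2,5) → (φ(2),φ(5)) = (1,8) ∈ E(G2) ✓
  (2,7) → (φ(2),φ(7)) = (1,6) ∈ E(G2) ✓
  (2,8) → (φ(2),φ(8)) = (1,3) ∈ E(G2) ✓
  (2,9) → (φ(2),φ(9)) = (1,7) ∈ E(G2) ✓
  (2,10) → (φ(2),φ(10)) = (1,5) ∈ E(G2) ✓
  (3,6) → (φ(3),φ(6)) = (4,9) ∈ E(G2) ✓
  (3,10) → (φ(3),φ(10)) = (5,9) ∈ E(G2) ✓
  (4,5) → (φ(4),φ(5)) = (0,8) ∈ E(G2) ✓
  (4,6) → (φ(4),φ(6)) = (0,4) ∈ E(G2) ✓
  (4,7) → (φ(4),φ(7)) = (0,6) ∈ E(G2) ✓
  (4,8) → (φ(4),φ(8)) = (0,3) ∈ E(G2) ✓
  (4,9) → (φ(4),φ(9)) = (0,7) ∈ E(G2) ✓
  (5,7) → (φ(5),φ(7)) = (6,8) ∈ E(G2) ✓
  (5,8) → (φ(5),φ(8)) = (3,8) ∈ E(G2) ✓
  (6,9) → (φ(6),φ(9)) = (4,7) ∈ E(G2) ✓
  (6,10) → (φ(6),φ(10)) = (4,5) ∈ E(G2) ✓
  (8,10) → (φ(8),φ(10)) = (3,5) ∈ E(G2) ✓
  (9,10) → (φ(9),φ(10)) = (5,7) ∈ E(G2) ✓
All 24 edges of G1 map to edges of G2, and |E(G1)| = |E(G2)| = 24, so φ is a bijection on edges as well as vertices. Hence G1 ≅ G2.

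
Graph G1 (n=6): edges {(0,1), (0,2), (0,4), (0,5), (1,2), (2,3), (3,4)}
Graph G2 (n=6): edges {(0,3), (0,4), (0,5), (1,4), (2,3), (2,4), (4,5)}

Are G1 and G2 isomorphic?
Yes, isomorphic

The graphs are isomorphic.
One valid mapping φ: V(G1) → V(G2): 0→4, 1→5, 2→0, 3→3, 4→2, 5→1

Verify φ preserves adjacency — for each edge of G1, its image is an edge of G2:
  (0,1) → (φ(0),φ(1)) = (4,5) ∈ E(G2) ✓
  (0,2) → (φ(0),φ(2)) = (0,4) ∈ E(G2) ✓
  (0,4) → (φ(0),φ(4)) = (2,4) ∈ E(G2) ✓
  (0,5) → (φ(0),φ(5)) = (1,4) ∈ E(G2) ✓
  (1,2) → (φ(1),φ(2)) = (0,5) ∈ E(G2) ✓
  (2,3) → (φ(2),φ(3)) = (0,3) ∈ E(G2) ✓
  (3,4) → (φ(3),φ(4)) = (2,3) ∈ E(G2) ✓
All 7 edges of G1 map to edges of G2, and |E(G1)| = |E(G2)| = 7, so φ is a bijection on edges as well as vertices. Hence G1 ≅ G2.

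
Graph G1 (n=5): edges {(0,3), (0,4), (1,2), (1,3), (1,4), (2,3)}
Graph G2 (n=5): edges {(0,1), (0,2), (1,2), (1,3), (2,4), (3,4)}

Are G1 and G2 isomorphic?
Yes, isomorphic

The graphs are isomorphic.
One valid mapping φ: V(G1) → V(G2): 0→3, 1→2, 2→0, 3→1, 4→4

Verify φ preserves adjacency — for each edge of G1, its image is an edge of G2:
  (0,3) → (φ(0),φ(3)) = (1,3) ∈ E(G2) ✓
  (0,4) → (φ(0),φ(4)) = (3,4) ∈ E(G2) ✓
  (1,2) → (φ(1),φ(2)) = (0,2) ∈ E(G2) ✓
  (1,3) → (φ(1),φ(3)) = (1,2) ∈ E(G2) ✓
  (1,4) → (φ(1),φ(4)) = (2,4) ∈ E(G2) ✓
  (2,3) → (φ(2),φ(3)) = (0,1) ∈ E(G2) ✓
All 6 edges of G1 map to edges of G2, and |E(G1)| = |E(G2)| = 6, so φ is a bijection on edges as well as vertices. Hence G1 ≅ G2.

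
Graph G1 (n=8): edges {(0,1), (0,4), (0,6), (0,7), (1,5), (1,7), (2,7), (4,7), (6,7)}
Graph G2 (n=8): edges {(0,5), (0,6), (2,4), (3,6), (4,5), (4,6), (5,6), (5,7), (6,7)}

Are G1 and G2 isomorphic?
Yes, isomorphic

The graphs are isomorphic.
One valid mapping φ: V(G1) → V(G2): 0→5, 1→4, 2→3, 3→1, 4→7, 5→2, 6→0, 7→6

Verify φ preserves adjacency — for each edge of G1, its image is an edge of G2:
  (0,1) → (φ(0),φ(1)) = (4,5) ∈ E(G2) ✓
  (0,4) → (φ(0),φ(4)) = (5,7) ∈ E(G2) ✓
  (0,6) → (φ(0),φ(6)) = (0,5) ∈ E(G2) ✓
  (0,7) → (φ(0),φ(7)) = (5,6) ∈ E(G2) ✓
  (1,5) → (φ(1),φ(5)) = (2,4) ∈ E(G2) ✓
  (1,7) → (φ(1),φ(7)) = (4,6) ∈ E(G2) ✓
  (2,7) → (φ(2),φ(7)) = (3,6) ∈ E(G2) ✓
  (4,7) → (φ(4),φ(7)) = (6,7) ∈ E(G2) ✓
  (6,7) → (φ(6),φ(7)) = (0,6) ∈ E(G2) ✓
All 9 edges of G1 map to edges of G2, and |E(G1)| = |E(G2)| = 9, so φ is a bijection on edges as well as vertices. Hence G1 ≅ G2.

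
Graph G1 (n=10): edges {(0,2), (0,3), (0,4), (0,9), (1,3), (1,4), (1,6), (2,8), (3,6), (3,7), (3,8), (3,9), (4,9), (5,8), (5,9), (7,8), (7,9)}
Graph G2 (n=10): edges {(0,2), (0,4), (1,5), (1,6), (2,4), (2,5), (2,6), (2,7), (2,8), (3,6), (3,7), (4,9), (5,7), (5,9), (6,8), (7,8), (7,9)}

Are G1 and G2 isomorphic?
Yes, isomorphic

The graphs are isomorphic.
One valid mapping φ: V(G1) → V(G2): 0→5, 1→4, 2→1, 3→2, 4→9, 5→3, 6→0, 7→8, 8→6, 9→7

Verify φ preserves adjacency — for each edge of G1, its image is an edge of G2:
  (0,2) → (φ(0),φ(2)) = (1,5) ∈ E(G2) ✓
  (0,3) → (φ(0),φ(3)) = (2,5) ∈ E(G2) ✓
  (0,4) → (φ(0),φ(4)) = (5,9) ∈ E(G2) ✓
  (0,9) → (φ(0),φ(9)) = (5,7) ∈ E(G2) ✓
  (1,3) → (φ(1),φ(3)) = (2,4) ∈ E(G2) ✓
  (1,4) → (φ(1),φ(4)) = (4,9) ∈ E(G2) ✓
  (1,6) → (φ(1),φ(6)) = (0,4) ∈ E(G2) ✓
  (2,8) → (φ(2),φ(8)) = (1,6) ∈ E(G2) ✓
  (3,6) → (φ(3),φ(6)) = (0,2) ∈ E(G2) ✓
  (3,7) → (φ(3),φ(7)) = (2,8) ∈ E(G2) ✓
  (3,8) → (φ(3),φ(8)) = (2,6) ∈ E(G2) ✓
  (3,9) → (φ(3),φ(9)) = (2,7) ∈ E(G2) ✓
  (4,9) → (φ(4),φ(9)) = (7,9) ∈ E(G2) ✓
  (5,8) → (φ(5),φ(8)) = (3,6) ∈ E(G2) ✓
  (5,9) → (φ(5),φ(9)) = (3,7) ∈ E(G2) ✓
  (7,8) → (φ(7),φ(8)) = (6,8) ∈ E(G2) ✓
  (7,9) → (φ(7),φ(9)) = (7,8) ∈ E(G2) ✓
All 17 edges of G1 map to edges of G2, and |E(G1)| = |E(G2)| = 17, so φ is a bijection on edges as well as vertices. Hence G1 ≅ G2.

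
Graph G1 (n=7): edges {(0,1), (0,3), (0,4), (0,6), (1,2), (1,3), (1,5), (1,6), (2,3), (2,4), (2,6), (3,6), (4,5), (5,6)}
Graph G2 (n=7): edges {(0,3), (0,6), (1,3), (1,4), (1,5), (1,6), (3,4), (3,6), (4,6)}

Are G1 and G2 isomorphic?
No, not isomorphic

The graphs are NOT isomorphic.

Counting triangles (3-cliques): G1 has 8, G2 has 5.
Triangle count is an isomorphism invariant, so differing triangle counts rule out isomorphism.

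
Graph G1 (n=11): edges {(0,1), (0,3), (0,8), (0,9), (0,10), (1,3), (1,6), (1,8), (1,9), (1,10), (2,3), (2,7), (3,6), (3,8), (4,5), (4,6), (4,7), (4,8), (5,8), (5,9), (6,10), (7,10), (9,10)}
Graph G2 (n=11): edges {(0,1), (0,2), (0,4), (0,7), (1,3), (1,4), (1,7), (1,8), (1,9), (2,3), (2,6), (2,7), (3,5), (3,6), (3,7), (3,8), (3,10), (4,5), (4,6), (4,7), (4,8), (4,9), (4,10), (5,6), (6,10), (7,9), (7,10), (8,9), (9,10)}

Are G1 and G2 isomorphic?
No, not isomorphic

The graphs are NOT isomorphic.

Degrees in G1: deg(0)=5, deg(1)=6, deg(2)=2, deg(3)=5, deg(4)=4, deg(5)=3, deg(6)=4, deg(7)=3, deg(8)=5, deg(9)=4, deg(10)=5.
Sorted degree sequence of G1: [6, 5, 5, 5, 5, 4, 4, 4, 3, 3, 2].
Degrees in G2: deg(0)=4, deg(1)=6, deg(2)=4, deg(3)=7, deg(4)=8, deg(5)=3, deg(6)=5, deg(7)=7, deg(8)=4, deg(9)=5, deg(10)=5.
Sorted degree sequence of G2: [8, 7, 7, 6, 5, 5, 5, 4, 4, 4, 3].
The (sorted) degree sequence is an isomorphism invariant, so since G1 and G2 have different degree sequences they cannot be isomorphic.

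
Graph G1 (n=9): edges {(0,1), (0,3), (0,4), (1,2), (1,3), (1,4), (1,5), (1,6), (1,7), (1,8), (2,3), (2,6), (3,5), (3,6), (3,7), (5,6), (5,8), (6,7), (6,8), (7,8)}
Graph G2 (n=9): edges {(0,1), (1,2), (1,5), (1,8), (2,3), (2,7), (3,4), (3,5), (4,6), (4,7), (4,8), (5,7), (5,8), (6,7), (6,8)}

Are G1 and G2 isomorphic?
No, not isomorphic

The graphs are NOT isomorphic.

Counting triangles (3-cliques): G1 has 17, G2 has 3.
Triangle count is an isomorphism invariant, so differing triangle counts rule out isomorphism.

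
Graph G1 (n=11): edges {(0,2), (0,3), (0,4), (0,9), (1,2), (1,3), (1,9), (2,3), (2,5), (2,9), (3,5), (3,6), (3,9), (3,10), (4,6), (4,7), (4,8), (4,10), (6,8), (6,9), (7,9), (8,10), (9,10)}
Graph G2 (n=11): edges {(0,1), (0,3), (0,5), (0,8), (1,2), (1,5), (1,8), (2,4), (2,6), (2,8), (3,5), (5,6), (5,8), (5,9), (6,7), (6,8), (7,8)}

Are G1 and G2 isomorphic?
No, not isomorphic

The graphs are NOT isomorphic.

Connected components of G1: 1 component(s) with vertex sets [[0, 1, 2, 3, 4, 5, 6, 7, 8, 9, 10]], sizes [11].
Connected components of G2: 2 component(s) with vertex sets [[10], [0, 1, 2, 3, 4, 5, 6, 7, 8, 9]], sizes [1, 10].
The number of connected components (and the multiset of component sizes) is an isomorphism invariant — an isomorphism maps each component of G1 bijectively onto a component of G2. Since G1 has 1 component(s) and G2 has 2, they cannot be isomorphic.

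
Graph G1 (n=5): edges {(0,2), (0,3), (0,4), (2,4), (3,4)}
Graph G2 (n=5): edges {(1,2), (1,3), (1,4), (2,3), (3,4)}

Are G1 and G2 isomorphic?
Yes, isomorphic

The graphs are isomorphic.
One valid mapping φ: V(G1) → V(G2): 0→3, 1→0, 2→4, 3→2, 4→1

Verify φ preserves adjacency — for each edge of G1, its image is an edge of G2:
  (0,2) → (φ(0),φ(2)) = (3,4) ∈ E(G2) ✓
  (0,3) → (φ(0),φ(3)) = (2,3) ∈ E(G2) ✓
  (0,4) → (φ(0),φ(4)) = (1,3) ∈ E(G2) ✓
  (2,4) → (φ(2),φ(4)) = (1,4) ∈ E(G2) ✓
  (3,4) → (φ(3),φ(4)) = (1,2) ∈ E(G2) ✓
All 5 edges of G1 map to edges of G2, and |E(G1)| = |E(G2)| = 5, so φ is a bijection on edges as well as vertices. Hence G1 ≅ G2.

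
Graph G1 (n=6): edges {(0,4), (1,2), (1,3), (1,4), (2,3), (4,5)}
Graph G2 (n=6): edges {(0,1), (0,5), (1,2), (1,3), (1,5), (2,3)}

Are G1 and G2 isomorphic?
No, not isomorphic

The graphs are NOT isomorphic.

Counting triangles (3-cliques): G1 has 1, G2 has 2.
Triangle count is an isomorphism invariant, so differing triangle counts rule out isomorphism.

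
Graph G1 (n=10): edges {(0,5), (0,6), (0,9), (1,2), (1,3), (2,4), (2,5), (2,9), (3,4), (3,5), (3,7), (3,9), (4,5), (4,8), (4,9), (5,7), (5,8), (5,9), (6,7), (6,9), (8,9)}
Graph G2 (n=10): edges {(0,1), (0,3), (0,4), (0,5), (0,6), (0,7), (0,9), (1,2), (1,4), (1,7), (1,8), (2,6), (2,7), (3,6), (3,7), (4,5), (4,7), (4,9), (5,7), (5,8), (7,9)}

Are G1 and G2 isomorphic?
Yes, isomorphic

The graphs are isomorphic.
One valid mapping φ: V(G1) → V(G2): 0→3, 1→8, 2→5, 3→1, 4→4, 5→7, 6→6, 7→2, 8→9, 9→0

Verify φ preserves adjacency — for each edge of G1, its image is an edge of G2:
  (0,5) → (φ(0),φ(5)) = (3,7) ∈ E(G2) ✓
  (0,6) → (φ(0),φ(6)) = (3,6) ∈ E(G2) ✓
  (0,9) → (φ(0),φ(9)) = (0,3) ∈ E(G2) ✓
  (1,2) → (φ(1),φ(2)) = (5,8) ∈ E(G2) ✓
  (1,3) → (φ(1),φ(3)) = (1,8) ∈ E(G2) ✓
  (2,4) → (φ(2),φ(4)) = (4,5) ∈ E(G2) ✓
  (2,5) → (φ(2),φ(5)) = (5,7) ∈ E(G2) ✓
  (2,9) → (φ(2),φ(9)) = (0,5) ∈ E(G2) ✓
  (3,4) → (φ(3),φ(4)) = (1,4) ∈ E(G2) ✓
  (3,5) → (φ(3),φ(5)) = (1,7) ∈ E(G2) ✓
  (3,7) → (φ(3),φ(7)) = (1,2) ∈ E(G2) ✓
  (3,9) → (φ(3),φ(9)) = (0,1) ∈ E(G2) ✓
  (4,5) → (φ(4),φ(5)) = (4,7) ∈ E(G2) ✓
  (4,8) → (φ(4),φ(8)) = (4,9) ∈ E(G2) ✓
  (4,9) → (φ(4),φ(9)) = (0,4) ∈ E(G2) ✓
  (5,7) → (φ(5),φ(7)) = (2,7) ∈ E(G2) ✓
  (5,8) → (φ(5),φ(8)) = (7,9) ∈ E(G2) ✓
  (5,9) → (φ(5),φ(9)) = (0,7) ∈ E(G2) ✓
  (6,7) → (φ(6),φ(7)) = (2,6) ∈ E(G2) ✓
  (6,9) → (φ(6),φ(9)) = (0,6) ∈ E(G2) ✓
  (8,9) → (φ(8),φ(9)) = (0,9) ∈ E(G2) ✓
All 21 edges of G1 map to edges of G2, and |E(G1)| = |E(G2)| = 21, so φ is a bijection on edges as well as vertices. Hence G1 ≅ G2.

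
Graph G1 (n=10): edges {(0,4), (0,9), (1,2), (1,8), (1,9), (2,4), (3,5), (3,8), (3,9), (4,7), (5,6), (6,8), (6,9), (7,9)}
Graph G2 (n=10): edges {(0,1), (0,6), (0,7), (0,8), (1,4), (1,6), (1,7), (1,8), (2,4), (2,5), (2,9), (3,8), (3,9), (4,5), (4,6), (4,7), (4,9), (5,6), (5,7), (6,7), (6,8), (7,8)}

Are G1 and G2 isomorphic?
No, not isomorphic

The graphs are NOT isomorphic.

Degrees in G1: deg(0)=2, deg(1)=3, deg(2)=2, deg(3)=3, deg(4)=3, deg(5)=2, deg(6)=3, deg(7)=2, deg(8)=3, deg(9)=5.
Sorted degree sequence of G1: [5, 3, 3, 3, 3, 3, 2, 2, 2, 2].
Degrees in G2: deg(0)=4, deg(1)=5, deg(2)=3, deg(3)=2, deg(4)=6, deg(5)=4, deg(6)=6, deg(7)=6, deg(8)=5, deg(9)=3.
Sorted degree sequence of G2: [6, 6, 6, 5, 5, 4, 4, 3, 3, 2].
The (sorted) degree sequence is an isomorphism invariant, so since G1 and G2 have different degree sequences they cannot be isomorphic.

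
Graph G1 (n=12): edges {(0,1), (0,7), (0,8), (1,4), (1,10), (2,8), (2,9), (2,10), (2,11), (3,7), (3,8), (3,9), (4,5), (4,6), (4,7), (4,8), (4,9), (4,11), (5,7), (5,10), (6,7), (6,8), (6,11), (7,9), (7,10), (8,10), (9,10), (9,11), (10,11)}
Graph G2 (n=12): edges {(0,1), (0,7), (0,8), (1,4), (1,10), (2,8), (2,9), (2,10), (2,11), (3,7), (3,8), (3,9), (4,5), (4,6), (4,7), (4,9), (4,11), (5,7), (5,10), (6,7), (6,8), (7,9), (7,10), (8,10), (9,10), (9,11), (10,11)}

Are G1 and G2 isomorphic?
No, not isomorphic

The graphs are NOT isomorphic.

Counting edges: G1 has 29 edge(s); G2 has 27 edge(s).
Edge count is an isomorphism invariant (a bijection on vertices induces a bijection on edges), so differing edge counts rule out isomorphism.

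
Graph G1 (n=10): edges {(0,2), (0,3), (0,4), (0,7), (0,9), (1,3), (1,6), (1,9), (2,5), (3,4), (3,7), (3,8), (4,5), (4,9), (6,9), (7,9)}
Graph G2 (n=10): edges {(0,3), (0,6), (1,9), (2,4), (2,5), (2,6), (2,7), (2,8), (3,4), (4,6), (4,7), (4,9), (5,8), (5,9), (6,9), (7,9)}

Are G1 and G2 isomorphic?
Yes, isomorphic

The graphs are isomorphic.
One valid mapping φ: V(G1) → V(G2): 0→4, 1→5, 2→3, 3→9, 4→6, 5→0, 6→8, 7→7, 8→1, 9→2

Verify φ preserves adjacency — for each edge of G1, its image is an edge of G2:
  (0,2) → (φ(0),φ(2)) = (3,4) ∈ E(G2) ✓
  (0,3) → (φ(0),φ(3)) = (4,9) ∈ E(G2) ✓
  (0,4) → (φ(0),φ(4)) = (4,6) ∈ E(G2) ✓
  (0,7) → (φ(0),φ(7)) = (4,7) ∈ E(G2) ✓
  (0,9) → (φ(0),φ(9)) = (2,4) ∈ E(G2) ✓
  (1,3) → (φ(1),φ(3)) = (5,9) ∈ E(G2) ✓
  (1,6) → (φ(1),φ(6)) = (5,8) ∈ E(G2) ✓
  (1,9) → (φ(1),φ(9)) = (2,5) ∈ E(G2) ✓
  (2,5) → (φ(2),φ(5)) = (0,3) ∈ E(G2) ✓
  (3,4) → (φ(3),φ(4)) = (6,9) ∈ E(G2) ✓
  (3,7) → (φ(3),φ(7)) = (7,9) ∈ E(G2) ✓
  (3,8) → (φ(3),φ(8)) = (1,9) ∈ E(G2) ✓
  (4,5) → (φ(4),φ(5)) = (0,6) ∈ E(G2) ✓
  (4,9) → (φ(4),φ(9)) = (2,6) ∈ E(G2) ✓
  (6,9) → (φ(6),φ(9)) = (2,8) ∈ E(G2) ✓
  (7,9) → (φ(7),φ(9)) = (2,7) ∈ E(G2) ✓
All 16 edges of G1 map to edges of G2, and |E(G1)| = |E(G2)| = 16, so φ is a bijection on edges as well as vertices. Hence G1 ≅ G2.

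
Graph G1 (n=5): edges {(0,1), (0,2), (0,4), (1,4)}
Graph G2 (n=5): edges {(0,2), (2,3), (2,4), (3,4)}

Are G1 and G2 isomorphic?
Yes, isomorphic

The graphs are isomorphic.
One valid mapping φ: V(G1) → V(G2): 0→2, 1→3, 2→0, 3→1, 4→4

Verify φ preserves adjacency — for each edge of G1, its image is an edge of G2:
  (0,1) → (φ(0),φ(1)) = (2,3) ∈ E(G2) ✓
  (0,2) → (φ(0),φ(2)) = (0,2) ∈ E(G2) ✓
  (0,4) → (φ(0),φ(4)) = (2,4) ∈ E(G2) ✓
  (1,4) → (φ(1),φ(4)) = (3,4) ∈ E(G2) ✓
All 4 edges of G1 map to edges of G2, and |E(G1)| = |E(G2)| = 4, so φ is a bijection on edges as well as vertices. Hence G1 ≅ G2.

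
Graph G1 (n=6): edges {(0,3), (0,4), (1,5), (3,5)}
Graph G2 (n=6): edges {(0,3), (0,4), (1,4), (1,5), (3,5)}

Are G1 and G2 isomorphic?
No, not isomorphic

The graphs are NOT isomorphic.

Counting edges: G1 has 4 edge(s); G2 has 5 edge(s).
Edge count is an isomorphism invariant (a bijection on vertices induces a bijection on edges), so differing edge counts rule out isomorphism.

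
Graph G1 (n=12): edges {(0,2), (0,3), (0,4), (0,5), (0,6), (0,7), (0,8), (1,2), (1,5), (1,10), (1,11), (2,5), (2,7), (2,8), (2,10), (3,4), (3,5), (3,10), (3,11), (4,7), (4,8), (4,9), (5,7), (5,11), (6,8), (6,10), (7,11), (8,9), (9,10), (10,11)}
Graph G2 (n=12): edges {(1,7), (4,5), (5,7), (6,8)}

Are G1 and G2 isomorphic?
No, not isomorphic

The graphs are NOT isomorphic.

Connected components of G1: 1 component(s) with vertex sets [[0, 1, 2, 3, 4, 5, 6, 7, 8, 9, 10, 11]], sizes [12].
Connected components of G2: 8 component(s) with vertex sets [[0], [2], [3], [9], [10], [11], [6, 8], [1, 4, 5, 7]], sizes [1, 1, 1, 1, 1, 1, 2, 4].
The number of connected components (and the multiset of component sizes) is an isomorphism invariant — an isomorphism maps each component of G1 bijectively onto a component of G2. Since G1 has 1 component(s) and G2 has 8, they cannot be isomorphic.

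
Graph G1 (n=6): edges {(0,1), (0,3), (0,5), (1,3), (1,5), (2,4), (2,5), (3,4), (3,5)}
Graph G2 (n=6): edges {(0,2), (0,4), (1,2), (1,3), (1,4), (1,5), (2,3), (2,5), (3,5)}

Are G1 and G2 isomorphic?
Yes, isomorphic

The graphs are isomorphic.
One valid mapping φ: V(G1) → V(G2): 0→5, 1→3, 2→0, 3→1, 4→4, 5→2

Verify φ preserves adjacency — for each edge of G1, its image is an edge of G2:
  (0,1) → (φ(0),φ(1)) = (3,5) ∈ E(G2) ✓
  (0,3) → (φ(0),φ(3)) = (1,5) ∈ E(G2) ✓
  (0,5) → (φ(0),φ(5)) = (2,5) ∈ E(G2) ✓
  (1,3) → (φ(1),φ(3)) = (1,3) ∈ E(G2) ✓
  (1,5) → (φ(1),φ(5)) = (2,3) ∈ E(G2) ✓
  (2,4) → (φ(2),φ(4)) = (0,4) ∈ E(G2) ✓
  (2,5) → (φ(2),φ(5)) = (0,2) ∈ E(G2) ✓
  (3,4) → (φ(3),φ(4)) = (1,4) ∈ E(G2) ✓
  (3,5) → (φ(3),φ(5)) = (1,2) ∈ E(G2) ✓
All 9 edges of G1 map to edges of G2, and |E(G1)| = |E(G2)| = 9, so φ is a bijection on edges as well as vertices. Hence G1 ≅ G2.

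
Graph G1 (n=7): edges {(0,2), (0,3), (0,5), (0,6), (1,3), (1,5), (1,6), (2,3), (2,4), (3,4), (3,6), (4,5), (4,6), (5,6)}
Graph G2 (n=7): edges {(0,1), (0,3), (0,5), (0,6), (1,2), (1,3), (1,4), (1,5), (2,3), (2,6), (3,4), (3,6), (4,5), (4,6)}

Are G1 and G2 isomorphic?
Yes, isomorphic

The graphs are isomorphic.
One valid mapping φ: V(G1) → V(G2): 0→0, 1→2, 2→5, 3→1, 4→4, 5→6, 6→3

Verify φ preserves adjacency — for each edge of G1, its image is an edge of G2:
  (0,2) → (φ(0),φ(2)) = (0,5) ∈ E(G2) ✓
  (0,3) → (φ(0),φ(3)) = (0,1) ∈ E(G2) ✓
  (0,5) → (φ(0),φ(5)) = (0,6) ∈ E(G2) ✓
  (0,6) → (φ(0),φ(6)) = (0,3) ∈ E(G2) ✓
  (1,3) → (φ(1),φ(3)) = (1,2) ∈ E(G2) ✓
  (1,5) → (φ(1),φ(5)) = (2,6) ∈ E(G2) ✓
  (1,6) → (φ(1),φ(6)) = (2,3) ∈ E(G2) ✓
  (2,3) → (φ(2),φ(3)) = (1,5) ∈ E(G2) ✓
  (2,4) → (φ(2),φ(4)) = (4,5) ∈ E(G2) ✓
  (3,4) → (φ(3),φ(4)) = (1,4) ∈ E(G2) ✓
  (3,6) → (φ(3),φ(6)) = (1,3) ∈ E(G2) ✓
  (4,5) → (φ(4),φ(5)) = (4,6) ∈ E(G2) ✓
  (4,6) → (φ(4),φ(6)) = (3,4) ∈ E(G2) ✓
  (5,6) → (φ(5),φ(6)) = (3,6) ∈ E(G2) ✓
All 14 edges of G1 map to edges of G2, and |E(G1)| = |E(G2)| = 14, so φ is a bijection on edges as well as vertices. Hence G1 ≅ G2.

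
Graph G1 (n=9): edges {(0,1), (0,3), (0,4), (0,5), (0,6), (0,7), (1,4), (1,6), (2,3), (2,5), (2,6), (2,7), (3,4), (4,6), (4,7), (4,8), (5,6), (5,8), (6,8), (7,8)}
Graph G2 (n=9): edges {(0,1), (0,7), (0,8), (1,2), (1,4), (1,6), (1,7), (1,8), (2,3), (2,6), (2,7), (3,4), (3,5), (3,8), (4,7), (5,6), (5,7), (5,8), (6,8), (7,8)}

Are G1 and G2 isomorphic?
Yes, isomorphic

The graphs are isomorphic.
One valid mapping φ: V(G1) → V(G2): 0→7, 1→0, 2→3, 3→4, 4→1, 5→5, 6→8, 7→2, 8→6

Verify φ preserves adjacency — for each edge of G1, its image is an edge of G2:
  (0,1) → (φ(0),φ(1)) = (0,7) ∈ E(G2) ✓
  (0,3) → (φ(0),φ(3)) = (4,7) ∈ E(G2) ✓
  (0,4) → (φ(0),φ(4)) = (1,7) ∈ E(G2) ✓
  (0,5) → (φ(0),φ(5)) = (5,7) ∈ E(G2) ✓
  (0,6) → (φ(0),φ(6)) = (7,8) ∈ E(G2) ✓
  (0,7) → (φ(0),φ(7)) = (2,7) ∈ E(G2) ✓
  (1,4) → (φ(1),φ(4)) = (0,1) ∈ E(G2) ✓
  (1,6) → (φ(1),φ(6)) = (0,8) ∈ E(G2) ✓
  (2,3) → (φ(2),φ(3)) = (3,4) ∈ E(G2) ✓
  (2,5) → (φ(2),φ(5)) = (3,5) ∈ E(G2) ✓
  (2,6) → (φ(2),φ(6)) = (3,8) ∈ E(G2) ✓
  (2,7) → (φ(2),φ(7)) = (2,3) ∈ E(G2) ✓
  (3,4) → (φ(3),φ(4)) = (1,4) ∈ E(G2) ✓
  (4,6) → (φ(4),φ(6)) = (1,8) ∈ E(G2) ✓
  (4,7) → (φ(4),φ(7)) = (1,2) ∈ E(G2) ✓
  (4,8) → (φ(4),φ(8)) = (1,6) ∈ E(G2) ✓
  (5,6) → (φ(5),φ(6)) = (5,8) ∈ E(G2) ✓
  (5,8) → (φ(5),φ(8)) = (5,6) ∈ E(G2) ✓
  (6,8) → (φ(6),φ(8)) = (6,8) ∈ E(G2) ✓
  (7,8) → (φ(7),φ(8)) = (2,6) ∈ E(G2) ✓
All 20 edges of G1 map to edges of G2, and |E(G1)| = |E(G2)| = 20, so φ is a bijection on edges as well as vertices. Hence G1 ≅ G2.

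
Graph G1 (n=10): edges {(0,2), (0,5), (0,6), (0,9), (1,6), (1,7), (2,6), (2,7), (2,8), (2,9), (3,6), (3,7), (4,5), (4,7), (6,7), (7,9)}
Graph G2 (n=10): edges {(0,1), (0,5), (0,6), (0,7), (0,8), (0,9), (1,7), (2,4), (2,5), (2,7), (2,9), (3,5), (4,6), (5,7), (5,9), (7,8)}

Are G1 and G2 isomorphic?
Yes, isomorphic

The graphs are isomorphic.
One valid mapping φ: V(G1) → V(G2): 0→2, 1→1, 2→5, 3→8, 4→6, 5→4, 6→7, 7→0, 8→3, 9→9

Verify φ preserves adjacency — for each edge of G1, its image is an edge of G2:
  (0,2) → (φ(0),φ(2)) = (2,5) ∈ E(G2) ✓
  (0,5) → (φ(0),φ(5)) = (2,4) ∈ E(G2) ✓
  (0,6) → (φ(0),φ(6)) = (2,7) ∈ E(G2) ✓
  (0,9) → (φ(0),φ(9)) = (2,9) ∈ E(G2) ✓
  (1,6) → (φ(1),φ(6)) = (1,7) ∈ E(G2) ✓
  (1,7) → (φ(1),φ(7)) = (0,1) ∈ E(G2) ✓
  (2,6) → (φ(2),φ(6)) = (5,7) ∈ E(G2) ✓
  (2,7) → (φ(2),φ(7)) = (0,5) ∈ E(G2) ✓
  (2,8) → (φ(2),φ(8)) = (3,5) ∈ E(G2) ✓
  (2,9) → (φ(2),φ(9)) = (5,9) ∈ E(G2) ✓
  (3,6) → (φ(3),φ(6)) = (7,8) ∈ E(G2) ✓
  (3,7) → (φ(3),φ(7)) = (0,8) ∈ E(G2) ✓
  (4,5) → (φ(4),φ(5)) = (4,6) ∈ E(G2) ✓
  (4,7) → (φ(4),φ(7)) = (0,6) ∈ E(G2) ✓
  (6,7) → (φ(6),φ(7)) = (0,7) ∈ E(G2) ✓
  (7,9) → (φ(7),φ(9)) = (0,9) ∈ E(G2) ✓
All 16 edges of G1 map to edges of G2, and |E(G1)| = |E(G2)| = 16, so φ is a bijection on edges as well as vertices. Hence G1 ≅ G2.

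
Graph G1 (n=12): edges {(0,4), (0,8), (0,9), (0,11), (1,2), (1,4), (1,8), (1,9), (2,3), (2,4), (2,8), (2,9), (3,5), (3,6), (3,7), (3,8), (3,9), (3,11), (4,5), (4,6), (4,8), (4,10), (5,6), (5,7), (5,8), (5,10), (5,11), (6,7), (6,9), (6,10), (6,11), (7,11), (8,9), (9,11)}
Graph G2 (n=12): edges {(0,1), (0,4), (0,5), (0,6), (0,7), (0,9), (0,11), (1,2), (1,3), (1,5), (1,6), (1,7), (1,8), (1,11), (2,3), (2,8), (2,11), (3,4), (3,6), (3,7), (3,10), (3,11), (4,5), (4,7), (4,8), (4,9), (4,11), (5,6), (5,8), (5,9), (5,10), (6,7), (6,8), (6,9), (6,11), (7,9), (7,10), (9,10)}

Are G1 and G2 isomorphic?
No, not isomorphic

The graphs are NOT isomorphic.

Counting triangles (3-cliques): G1 has 32, G2 has 39.
Triangle count is an isomorphism invariant, so differing triangle counts rule out isomorphism.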